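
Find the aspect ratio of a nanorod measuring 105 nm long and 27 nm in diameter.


Aspect ratio AR = length / diameter
AR = 105 / 27
AR = 3.89

3.89


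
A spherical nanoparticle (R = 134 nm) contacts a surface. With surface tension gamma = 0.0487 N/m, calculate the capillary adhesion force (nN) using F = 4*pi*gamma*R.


Convert radius: R = 134 nm = 1.34e-07 m
F = 4 * pi * gamma * R
F = 4 * pi * 0.0487 * 1.34e-07
F = 8.20056e-08 N = 82.0056 nN

82.0056


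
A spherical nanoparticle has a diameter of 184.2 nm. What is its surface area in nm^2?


Radius r = 184.2/2 = 92.1 nm
Surface area SA = 4 * pi * r^2
SA = 4 * pi * (92.1)^2
SA = 106593.11 nm^2

106593.11


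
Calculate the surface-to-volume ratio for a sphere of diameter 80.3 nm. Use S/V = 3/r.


Radius r = 80.3/2 = 40.15 nm
S/V = 3 / r = 3 / 40.15
S/V = 0.0747 nm^-1

0.0747


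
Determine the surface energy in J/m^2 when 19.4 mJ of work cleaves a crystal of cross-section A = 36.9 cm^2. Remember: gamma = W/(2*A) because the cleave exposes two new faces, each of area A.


Convert: A = 36.9 cm^2 = 0.00369 m^2, W = 19.4 mJ = 0.0194 J
Cleaving exposes two faces of area A, so total new surface = 2*A and gamma = W / (2*A)
gamma = 0.0194 / (2 * 0.00369)
gamma = 2.629 J/m^2

2.629


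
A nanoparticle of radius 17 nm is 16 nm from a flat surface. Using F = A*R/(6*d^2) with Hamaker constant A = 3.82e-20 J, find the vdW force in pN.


Convert to SI: R = 17 nm = 1.7e-08 m, d = 16 nm = 1.6e-08 m
F = A * R / (6 * d^2)
F = 3.82e-20 * 1.7e-08 / (6 * (1.6e-08)^2)
F = 4.22786e-13 N = 0.423 pN

0.423


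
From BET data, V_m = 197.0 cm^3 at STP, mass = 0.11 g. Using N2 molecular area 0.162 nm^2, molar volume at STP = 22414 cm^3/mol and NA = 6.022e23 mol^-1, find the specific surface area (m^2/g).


Number of moles in monolayer = V_m / 22414 = 197.0 / 22414 = 0.00878915
Number of molecules = moles * NA = 0.00878915 * 6.022e23
SA = molecules * sigma / mass
SA = (197.0 / 22414) * 6.022e23 * 0.162e-18 / 0.11
SA = 7794.9 m^2/g

7794.9


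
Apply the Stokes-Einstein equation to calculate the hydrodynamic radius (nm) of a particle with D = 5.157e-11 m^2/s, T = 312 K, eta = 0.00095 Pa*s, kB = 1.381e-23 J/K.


Stokes-Einstein: R = kB*T / (6*pi*eta*D)
R = 1.381e-23 * 312 / (6 * pi * 0.00095 * 5.157e-11)
R = 4.6658e-09 m = 4.67 nm

4.67


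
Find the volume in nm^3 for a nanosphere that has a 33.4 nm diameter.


Radius r = 33.4/2 = 16.7 nm
Volume V = (4/3) * pi * r^3
V = (4/3) * pi * (16.7)^3
V = 19509.14 nm^3

19509.14


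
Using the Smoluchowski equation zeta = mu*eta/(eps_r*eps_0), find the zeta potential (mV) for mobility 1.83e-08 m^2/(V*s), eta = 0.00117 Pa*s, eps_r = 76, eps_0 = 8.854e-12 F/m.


Smoluchowski equation: zeta = mu * eta / (eps_r * eps_0)
zeta = 1.83e-08 * 0.00117 / (76 * 8.854e-12)
zeta = 0.031819 V = 31.82 mV

31.82


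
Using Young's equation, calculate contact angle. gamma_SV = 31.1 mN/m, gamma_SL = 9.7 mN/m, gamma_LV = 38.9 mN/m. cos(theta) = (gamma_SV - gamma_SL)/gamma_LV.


cos(theta) = (gamma_SV - gamma_SL) / gamma_LV
cos(theta) = (31.1 - 9.7) / 38.9
cos(theta) = 0.550129
theta = arccos(0.550129) = 56.62 degrees

56.62


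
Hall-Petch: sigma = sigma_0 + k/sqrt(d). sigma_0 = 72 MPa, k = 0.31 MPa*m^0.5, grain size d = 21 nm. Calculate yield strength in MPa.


d = 21 nm = 2.1e-08 m
sqrt(d) = 0.0001449138
Hall-Petch contribution = k / sqrt(d) = 0.31 / 0.0001449138 = 2139.2 MPa
sigma = sigma_0 + k/sqrt(d) = 72 + 2139.2 = 2211.2 MPa

2211.2


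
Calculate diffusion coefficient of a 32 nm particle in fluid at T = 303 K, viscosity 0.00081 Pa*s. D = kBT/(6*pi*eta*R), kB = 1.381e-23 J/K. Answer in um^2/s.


Radius R = 32/2 = 16 nm = 1.6e-08 m
D = kB*T / (6*pi*eta*R)
D = 1.381e-23 * 303 / (6 * pi * 0.00081 * 1.6e-08)
D = 1.71289e-11 m^2/s = 17.129 um^2/s

17.129


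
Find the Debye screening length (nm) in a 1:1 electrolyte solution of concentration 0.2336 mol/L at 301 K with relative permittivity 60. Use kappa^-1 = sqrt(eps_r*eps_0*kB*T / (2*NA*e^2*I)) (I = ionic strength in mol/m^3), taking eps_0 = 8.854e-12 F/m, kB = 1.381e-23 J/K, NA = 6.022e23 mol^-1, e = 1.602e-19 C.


Ionic strength I = 0.2336 * 1^2 * 1000 = 233.6 mol/m^3
kappa^-1 = sqrt(60 * 8.854e-12 * 1.381e-23 * 301 / (2 * 6.022e23 * (1.602e-19)^2 * 233.6))
kappa^-1 = 0.553 nm

0.553


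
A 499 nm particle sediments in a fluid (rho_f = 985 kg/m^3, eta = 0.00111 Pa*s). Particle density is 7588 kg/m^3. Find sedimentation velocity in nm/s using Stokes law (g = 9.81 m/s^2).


Radius R = 499/2 nm = 2.495e-07 m
Density difference = 7588 - 985 = 6603 kg/m^3
v = 2 * R^2 * (rho_p - rho_f) * g / (9 * eta)
v = 2 * (2.495e-07)^2 * 6603 * 9.81 / (9 * 0.00111)
v = 8.07265e-07 m/s = 807.2646 nm/s

807.2646


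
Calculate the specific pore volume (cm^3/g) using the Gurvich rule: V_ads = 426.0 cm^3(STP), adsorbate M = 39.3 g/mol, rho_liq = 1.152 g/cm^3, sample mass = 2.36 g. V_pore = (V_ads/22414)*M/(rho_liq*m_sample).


Moles adsorbed n = V_ads / 22414 = 426.0 / 22414 = 1.900598e-02 mol
Liquid volume V_liq = n * M / rho_liq = 1.900598e-02 * 39.3 / 1.152 = 0.64838 cm^3
Specific pore volume V_pore = V_liq / m_sample = 0.64838 / 2.36
V_pore = 0.2747 cm^3/g

0.2747


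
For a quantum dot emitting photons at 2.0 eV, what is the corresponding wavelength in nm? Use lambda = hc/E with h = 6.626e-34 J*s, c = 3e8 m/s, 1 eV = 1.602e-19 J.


Convert energy: E = 2.0 eV = 2.0 * 1.602e-19 = 3.204e-19 J
lambda = h*c / E = 6.626e-34 * 3e8 / 3.204e-19
lambda = 6.20412e-07 m = 620.4 nm

620.4


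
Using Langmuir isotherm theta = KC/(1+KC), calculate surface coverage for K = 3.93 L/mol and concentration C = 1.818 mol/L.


Langmuir isotherm: theta = K*C / (1 + K*C)
K*C = 3.93 * 1.818 = 7.14474
theta = 7.14474 / (1 + 7.14474) = 7.14474 / 8.14474
theta = 0.8772

0.8772


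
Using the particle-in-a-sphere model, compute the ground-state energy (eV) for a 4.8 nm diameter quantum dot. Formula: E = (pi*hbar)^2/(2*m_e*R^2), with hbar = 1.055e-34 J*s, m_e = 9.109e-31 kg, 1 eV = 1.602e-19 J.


Radius R = 4.8/2 = 2.4 nm = 2.4e-09 m
E = (pi * 1.055e-34)^2 / (2 * 9.109e-31 * (2.4e-09)^2)
E(J) = 1.04684e-20
E = E(J) / 1.602e-19 = 0.0653 eV

0.0653


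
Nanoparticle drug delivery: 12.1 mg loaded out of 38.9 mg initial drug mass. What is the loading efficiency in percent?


Drug loading efficiency = (drug loaded / drug initial) * 100
DLE = 12.1 / 38.9 * 100
DLE = 0.3111 * 100
DLE = 31.11%

31.11


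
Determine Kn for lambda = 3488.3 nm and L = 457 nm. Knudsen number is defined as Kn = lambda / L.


Knudsen number Kn = lambda / L
Kn = 3488.3 / 457
Kn = 7.633

7.633


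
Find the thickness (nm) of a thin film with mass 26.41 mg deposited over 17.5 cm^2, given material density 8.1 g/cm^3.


Convert: m = 26.41 mg = 2.6410e-05 kg, A = 17.5 cm^2 = 1.7500e-03 m^2, rho = 8.1 g/cm^3 = 8100 kg/m^3
t = m / (A * rho)
t = 2.6410e-05 / (1.7500e-03 * 8100)
t = 1.8631e-06 m = 1863.1 nm

1863.1


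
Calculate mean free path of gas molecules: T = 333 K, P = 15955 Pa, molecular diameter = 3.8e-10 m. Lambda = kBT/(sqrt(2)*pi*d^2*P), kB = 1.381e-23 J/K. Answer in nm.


Mean free path: lambda = kB*T / (sqrt(2) * pi * d^2 * P)
lambda = 1.381e-23 * 333 / (sqrt(2) * pi * (3.8e-10)^2 * 15955)
lambda = 4.49272e-07 m
lambda = 449.27 nm

449.27


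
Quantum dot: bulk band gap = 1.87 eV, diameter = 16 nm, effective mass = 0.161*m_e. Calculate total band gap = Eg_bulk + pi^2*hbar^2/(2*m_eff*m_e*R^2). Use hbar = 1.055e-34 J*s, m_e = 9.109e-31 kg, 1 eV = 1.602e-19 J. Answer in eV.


Radius R = 16/2 nm = 8e-09 m
Confinement energy dE = pi^2 * hbar^2 / (2 * m_eff * m_e * R^2)
dE = pi^2 * (1.055e-34)^2 / (2 * 0.161 * 9.109e-31 * (8e-09)^2) J, divided by 1.602e-19 J/eV
dE = 0.0365 eV
Total band gap = E_g(bulk) + dE = 1.87 + 0.0365 = 1.9065 eV

1.9065


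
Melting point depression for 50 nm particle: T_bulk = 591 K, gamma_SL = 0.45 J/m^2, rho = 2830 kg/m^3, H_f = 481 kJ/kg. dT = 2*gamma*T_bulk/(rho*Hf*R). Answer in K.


Radius R = 50/2 = 25 nm = 2.5e-08 m
Convert H_f = 481 kJ/kg = 481000 J/kg
dT = 2 * gamma_SL * T_bulk / (rho * H_f * R)
dT = 2 * 0.45 * 591 / (2830 * 481000 * 2.5e-08)
dT = 15.6 K

15.6


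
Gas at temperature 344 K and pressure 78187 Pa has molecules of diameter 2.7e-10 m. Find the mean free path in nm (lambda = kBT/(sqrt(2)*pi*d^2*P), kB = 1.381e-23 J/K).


Mean free path: lambda = kB*T / (sqrt(2) * pi * d^2 * P)
lambda = 1.381e-23 * 344 / (sqrt(2) * pi * (2.7e-10)^2 * 78187)
lambda = 1.87597e-07 m
lambda = 187.6 nm

187.6


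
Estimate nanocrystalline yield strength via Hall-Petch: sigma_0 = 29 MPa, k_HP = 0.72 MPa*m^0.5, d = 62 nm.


d = 62 nm = 6.2e-08 m
sqrt(d) = 0.000248998
Hall-Petch contribution = k / sqrt(d) = 0.72 / 0.000248998 = 2891.6 MPa
sigma = sigma_0 + k/sqrt(d) = 29 + 2891.6 = 2920.6 MPa

2920.6


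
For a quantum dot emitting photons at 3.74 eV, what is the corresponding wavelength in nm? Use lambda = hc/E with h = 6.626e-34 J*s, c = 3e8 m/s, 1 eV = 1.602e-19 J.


Convert energy: E = 3.74 eV = 3.74 * 1.602e-19 = 5.99148e-19 J
lambda = h*c / E = 6.626e-34 * 3e8 / 5.99148e-19
lambda = 3.31771e-07 m = 331.8 nm

331.8


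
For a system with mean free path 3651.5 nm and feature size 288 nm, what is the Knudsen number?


Knudsen number Kn = lambda / L
Kn = 3651.5 / 288
Kn = 12.6788

12.6788


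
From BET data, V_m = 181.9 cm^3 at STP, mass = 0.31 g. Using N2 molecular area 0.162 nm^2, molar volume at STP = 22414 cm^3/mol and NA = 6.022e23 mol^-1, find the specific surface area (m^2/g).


Number of moles in monolayer = V_m / 22414 = 181.9 / 22414 = 0.00811546
Number of molecules = moles * NA = 0.00811546 * 6.022e23
SA = molecules * sigma / mass
SA = (181.9 / 22414) * 6.022e23 * 0.162e-18 / 0.31
SA = 2553.9 m^2/g

2553.9


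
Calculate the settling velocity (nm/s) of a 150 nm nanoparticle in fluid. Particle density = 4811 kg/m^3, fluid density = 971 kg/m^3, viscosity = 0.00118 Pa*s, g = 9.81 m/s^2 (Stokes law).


Radius R = 150/2 nm = 7.5e-08 m
Density difference = 4811 - 971 = 3840 kg/m^3
v = 2 * R^2 * (rho_p - rho_f) * g / (9 * eta)
v = 2 * (7.5e-08)^2 * 3840 * 9.81 / (9 * 0.00118)
v = 3.99051e-08 m/s = 39.9051 nm/s

39.9051


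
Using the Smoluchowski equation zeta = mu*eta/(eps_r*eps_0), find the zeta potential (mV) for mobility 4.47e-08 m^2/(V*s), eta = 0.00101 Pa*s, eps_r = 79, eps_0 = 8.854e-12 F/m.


Smoluchowski equation: zeta = mu * eta / (eps_r * eps_0)
zeta = 4.47e-08 * 0.00101 / (79 * 8.854e-12)
zeta = 0.064545 V = 64.54 mV

64.54


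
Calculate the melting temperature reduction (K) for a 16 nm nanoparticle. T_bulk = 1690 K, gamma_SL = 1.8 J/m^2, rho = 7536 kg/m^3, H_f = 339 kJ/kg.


Radius R = 16/2 = 8 nm = 8e-09 m
Convert H_f = 339 kJ/kg = 339000 J/kg
dT = 2 * gamma_SL * T_bulk / (rho * H_f * R)
dT = 2 * 1.8 * 1690 / (7536 * 339000 * 8e-09)
dT = 297.7 K

297.7


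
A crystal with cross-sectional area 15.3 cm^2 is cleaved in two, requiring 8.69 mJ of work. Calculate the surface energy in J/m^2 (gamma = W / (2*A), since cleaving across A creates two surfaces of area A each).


Convert: A = 15.3 cm^2 = 0.00153 m^2, W = 8.69 mJ = 0.00869 J
Cleaving exposes two faces of area A, so total new surface = 2*A and gamma = W / (2*A)
gamma = 0.00869 / (2 * 0.00153)
gamma = 2.84 J/m^2

2.84


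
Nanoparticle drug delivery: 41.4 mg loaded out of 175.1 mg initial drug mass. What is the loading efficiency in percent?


Drug loading efficiency = (drug loaded / drug initial) * 100
DLE = 41.4 / 175.1 * 100
DLE = 0.2364 * 100
DLE = 23.64%

23.64


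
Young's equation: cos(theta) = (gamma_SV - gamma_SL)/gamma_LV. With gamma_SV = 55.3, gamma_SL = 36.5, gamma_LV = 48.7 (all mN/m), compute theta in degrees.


cos(theta) = (gamma_SV - gamma_SL) / gamma_LV
cos(theta) = (55.3 - 36.5) / 48.7
cos(theta) = 0.386037
theta = arccos(0.386037) = 67.29 degrees

67.29


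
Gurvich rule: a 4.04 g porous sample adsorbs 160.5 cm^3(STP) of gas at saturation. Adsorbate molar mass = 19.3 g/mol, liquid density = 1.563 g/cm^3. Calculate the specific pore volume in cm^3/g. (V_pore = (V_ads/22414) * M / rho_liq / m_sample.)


Moles adsorbed n = V_ads / 22414 = 160.5 / 22414 = 7.160703e-03 mol
Liquid volume V_liq = n * M / rho_liq = 7.160703e-03 * 19.3 / 1.563 = 0.08842 cm^3
Specific pore volume V_pore = V_liq / m_sample = 0.08842 / 4.04
V_pore = 0.0219 cm^3/g

0.0219


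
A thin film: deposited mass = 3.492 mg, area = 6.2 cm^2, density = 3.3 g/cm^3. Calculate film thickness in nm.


Convert: m = 3.492 mg = 3.4920e-06 kg, A = 6.2 cm^2 = 6.2000e-04 m^2, rho = 3.3 g/cm^3 = 3300 kg/m^3
t = m / (A * rho)
t = 3.4920e-06 / (6.2000e-04 * 3300)
t = 1.7067e-06 m = 1706.7 nm

1706.7


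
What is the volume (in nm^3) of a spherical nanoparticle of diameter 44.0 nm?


Radius r = 44.0/2 = 22 nm
Volume V = (4/3) * pi * r^3
V = (4/3) * pi * (22)^3
V = 44602.24 nm^3

44602.24


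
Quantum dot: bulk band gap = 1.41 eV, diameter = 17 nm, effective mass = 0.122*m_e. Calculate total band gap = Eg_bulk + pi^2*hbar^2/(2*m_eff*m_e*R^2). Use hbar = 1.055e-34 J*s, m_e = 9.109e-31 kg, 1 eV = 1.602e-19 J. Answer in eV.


Radius R = 17/2 nm = 8.5e-09 m
Confinement energy dE = pi^2 * hbar^2 / (2 * m_eff * m_e * R^2)
dE = pi^2 * (1.055e-34)^2 / (2 * 0.122 * 9.109e-31 * (8.5e-09)^2) J, divided by 1.602e-19 J/eV
dE = 0.0427 eV
Total band gap = E_g(bulk) + dE = 1.41 + 0.0427 = 1.4527 eV

1.4527


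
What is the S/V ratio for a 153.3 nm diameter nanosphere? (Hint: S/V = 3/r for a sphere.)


Radius r = 153.3/2 = 76.65 nm
S/V = 3 / r = 3 / 76.65
S/V = 0.0391 nm^-1

0.0391


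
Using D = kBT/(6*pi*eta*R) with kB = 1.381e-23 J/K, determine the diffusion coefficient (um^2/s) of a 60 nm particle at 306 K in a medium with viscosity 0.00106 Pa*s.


Radius R = 60/2 = 30 nm = 3e-08 m
D = kB*T / (6*pi*eta*R)
D = 1.381e-23 * 306 / (6 * pi * 0.00106 * 3e-08)
D = 7.04996e-12 m^2/s = 7.05 um^2/s

7.05


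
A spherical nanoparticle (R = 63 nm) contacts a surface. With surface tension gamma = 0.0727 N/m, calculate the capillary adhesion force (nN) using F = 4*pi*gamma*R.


Convert radius: R = 63 nm = 6.3e-08 m
F = 4 * pi * gamma * R
F = 4 * pi * 0.0727 * 6.3e-08
F = 5.75552e-08 N = 57.5552 nN

57.5552


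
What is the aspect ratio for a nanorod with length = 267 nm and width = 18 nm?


Aspect ratio AR = length / diameter
AR = 267 / 18
AR = 14.83

14.83


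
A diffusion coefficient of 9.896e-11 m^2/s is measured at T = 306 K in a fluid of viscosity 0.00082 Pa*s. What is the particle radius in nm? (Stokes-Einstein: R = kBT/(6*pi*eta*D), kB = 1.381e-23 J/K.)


Stokes-Einstein: R = kB*T / (6*pi*eta*D)
R = 1.381e-23 * 306 / (6 * pi * 0.00082 * 9.896e-11)
R = 2.76274e-09 m = 2.76 nm

2.76


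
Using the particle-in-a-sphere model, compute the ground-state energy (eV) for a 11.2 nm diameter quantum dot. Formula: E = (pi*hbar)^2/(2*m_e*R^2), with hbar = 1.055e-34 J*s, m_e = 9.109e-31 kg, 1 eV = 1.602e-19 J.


Radius R = 11.2/2 = 5.6 nm = 5.6e-09 m
E = (pi * 1.055e-34)^2 / (2 * 9.109e-31 * (5.6e-09)^2)
E(J) = 1.92277e-21
E = E(J) / 1.602e-19 = 0.012 eV

0.012


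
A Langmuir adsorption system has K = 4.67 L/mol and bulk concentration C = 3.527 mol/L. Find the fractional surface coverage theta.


Langmuir isotherm: theta = K*C / (1 + K*C)
K*C = 4.67 * 3.527 = 16.47109
theta = 16.47109 / (1 + 16.47109) = 16.47109 / 17.47109
theta = 0.9428

0.9428


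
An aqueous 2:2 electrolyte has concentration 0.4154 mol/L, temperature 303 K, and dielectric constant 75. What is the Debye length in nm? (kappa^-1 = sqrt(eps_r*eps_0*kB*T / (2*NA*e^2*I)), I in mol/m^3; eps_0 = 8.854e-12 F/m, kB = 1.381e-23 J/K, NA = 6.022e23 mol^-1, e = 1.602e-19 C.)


Ionic strength I = 0.4154 * 2^2 * 1000 = 1661.6 mol/m^3
kappa^-1 = sqrt(75 * 8.854e-12 * 1.381e-23 * 303 / (2 * 6.022e23 * (1.602e-19)^2 * 1661.6))
kappa^-1 = 0.233 nm

0.233


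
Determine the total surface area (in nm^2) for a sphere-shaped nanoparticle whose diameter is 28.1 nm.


Radius r = 28.1/2 = 14.05 nm
Surface area SA = 4 * pi * r^2
SA = 4 * pi * (14.05)^2
SA = 2480.63 nm^2

2480.63


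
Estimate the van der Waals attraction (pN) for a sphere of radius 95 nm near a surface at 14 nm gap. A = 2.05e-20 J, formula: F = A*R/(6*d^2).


Convert to SI: R = 95 nm = 9.5e-08 m, d = 14 nm = 1.4e-08 m
F = A * R / (6 * d^2)
F = 2.05e-20 * 9.5e-08 / (6 * (1.4e-08)^2)
F = 1.65604e-12 N = 1.656 pN

1.656


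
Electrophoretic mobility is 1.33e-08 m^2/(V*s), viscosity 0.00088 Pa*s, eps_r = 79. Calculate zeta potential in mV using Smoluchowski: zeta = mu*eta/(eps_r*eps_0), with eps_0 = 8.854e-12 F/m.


Smoluchowski equation: zeta = mu * eta / (eps_r * eps_0)
zeta = 1.33e-08 * 0.00088 / (79 * 8.854e-12)
zeta = 0.016733 V = 16.73 mV

16.73


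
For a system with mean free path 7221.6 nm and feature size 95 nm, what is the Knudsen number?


Knudsen number Kn = lambda / L
Kn = 7221.6 / 95
Kn = 76.0168

76.0168


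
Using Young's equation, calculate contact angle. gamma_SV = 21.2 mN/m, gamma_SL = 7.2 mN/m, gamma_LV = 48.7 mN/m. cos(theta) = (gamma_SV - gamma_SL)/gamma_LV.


cos(theta) = (gamma_SV - gamma_SL) / gamma_LV
cos(theta) = (21.2 - 7.2) / 48.7
cos(theta) = 0.287474
theta = arccos(0.287474) = 73.29 degrees

73.29


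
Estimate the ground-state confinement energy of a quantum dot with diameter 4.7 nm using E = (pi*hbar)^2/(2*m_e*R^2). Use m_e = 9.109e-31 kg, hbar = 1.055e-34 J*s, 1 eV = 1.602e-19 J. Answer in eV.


Radius R = 4.7/2 = 2.35 nm = 2.35e-09 m
E = (pi * 1.055e-34)^2 / (2 * 9.109e-31 * (2.35e-09)^2)
E(J) = 1.09186e-20
E = E(J) / 1.602e-19 = 0.0682 eV

0.0682


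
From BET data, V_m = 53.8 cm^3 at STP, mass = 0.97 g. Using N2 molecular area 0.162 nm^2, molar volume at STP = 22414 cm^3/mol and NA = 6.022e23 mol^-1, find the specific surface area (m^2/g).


Number of moles in monolayer = V_m / 22414 = 53.8 / 22414 = 0.00240029
Number of molecules = moles * NA = 0.00240029 * 6.022e23
SA = molecules * sigma / mass
SA = (53.8 / 22414) * 6.022e23 * 0.162e-18 / 0.97
SA = 241.4 m^2/g

241.4


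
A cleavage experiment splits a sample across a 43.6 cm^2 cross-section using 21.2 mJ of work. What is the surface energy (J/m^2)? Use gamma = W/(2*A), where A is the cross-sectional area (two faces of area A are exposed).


Convert: A = 43.6 cm^2 = 0.00436 m^2, W = 21.2 mJ = 0.0212 J
Cleaving exposes two faces of area A, so total new surface = 2*A and gamma = W / (2*A)
gamma = 0.0212 / (2 * 0.00436)
gamma = 2.431 J/m^2

2.431


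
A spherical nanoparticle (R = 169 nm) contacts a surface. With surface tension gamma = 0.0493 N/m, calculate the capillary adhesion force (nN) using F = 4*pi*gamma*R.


Convert radius: R = 169 nm = 1.69e-07 m
F = 4 * pi * gamma * R
F = 4 * pi * 0.0493 * 1.69e-07
F = 1.04699e-07 N = 104.6992 nN

104.6992


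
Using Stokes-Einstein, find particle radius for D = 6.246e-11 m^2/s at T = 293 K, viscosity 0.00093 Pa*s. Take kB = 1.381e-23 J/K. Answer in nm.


Stokes-Einstein: R = kB*T / (6*pi*eta*D)
R = 1.381e-23 * 293 / (6 * pi * 0.00093 * 6.246e-11)
R = 3.69552e-09 m = 3.7 nm

3.7


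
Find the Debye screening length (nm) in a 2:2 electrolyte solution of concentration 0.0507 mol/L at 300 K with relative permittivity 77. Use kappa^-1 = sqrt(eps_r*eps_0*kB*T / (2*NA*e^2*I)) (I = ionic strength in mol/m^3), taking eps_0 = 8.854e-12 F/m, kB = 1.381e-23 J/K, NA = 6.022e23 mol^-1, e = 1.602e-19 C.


Ionic strength I = 0.0507 * 2^2 * 1000 = 202.8 mol/m^3
kappa^-1 = sqrt(77 * 8.854e-12 * 1.381e-23 * 300 / (2 * 6.022e23 * (1.602e-19)^2 * 202.8))
kappa^-1 = 0.671 nm

0.671


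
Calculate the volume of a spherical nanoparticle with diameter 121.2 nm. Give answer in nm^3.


Radius r = 121.2/2 = 60.6 nm
Volume V = (4/3) * pi * r^3
V = (4/3) * pi * (60.6)^3
V = 932194.38 nm^3

932194.38


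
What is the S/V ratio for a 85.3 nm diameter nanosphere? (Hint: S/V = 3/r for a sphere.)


Radius r = 85.3/2 = 42.65 nm
S/V = 3 / r = 3 / 42.65
S/V = 0.0703 nm^-1

0.0703


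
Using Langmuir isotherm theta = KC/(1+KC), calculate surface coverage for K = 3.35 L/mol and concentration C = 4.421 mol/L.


Langmuir isotherm: theta = K*C / (1 + K*C)
K*C = 3.35 * 4.421 = 14.81035
theta = 14.81035 / (1 + 14.81035) = 14.81035 / 15.81035
theta = 0.9368

0.9368


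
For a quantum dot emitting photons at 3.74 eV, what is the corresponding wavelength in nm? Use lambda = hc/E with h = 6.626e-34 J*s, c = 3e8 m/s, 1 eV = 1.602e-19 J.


Convert energy: E = 3.74 eV = 3.74 * 1.602e-19 = 5.99148e-19 J
lambda = h*c / E = 6.626e-34 * 3e8 / 5.99148e-19
lambda = 3.31771e-07 m = 331.8 nm

331.8


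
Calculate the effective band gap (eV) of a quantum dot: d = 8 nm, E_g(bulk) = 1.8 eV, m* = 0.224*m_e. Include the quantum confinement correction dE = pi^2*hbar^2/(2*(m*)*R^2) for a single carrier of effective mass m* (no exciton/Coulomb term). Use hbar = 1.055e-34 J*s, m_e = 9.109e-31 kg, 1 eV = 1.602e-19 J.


Radius R = 8/2 nm = 4e-09 m
Confinement energy dE = pi^2 * hbar^2 / (2 * m_eff * m_e * R^2)
dE = pi^2 * (1.055e-34)^2 / (2 * 0.224 * 9.109e-31 * (4e-09)^2) J, divided by 1.602e-19 J/eV
dE = 0.105 eV
Total band gap = E_g(bulk) + dE = 1.8 + 0.105 = 1.905 eV

1.905


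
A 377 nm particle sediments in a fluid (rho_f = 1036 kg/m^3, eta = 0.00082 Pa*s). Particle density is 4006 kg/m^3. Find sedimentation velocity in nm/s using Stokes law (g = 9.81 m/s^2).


Radius R = 377/2 nm = 1.885e-07 m
Density difference = 4006 - 1036 = 2970 kg/m^3
v = 2 * R^2 * (rho_p - rho_f) * g / (9 * eta)
v = 2 * (1.885e-07)^2 * 2970 * 9.81 / (9 * 0.00082)
v = 2.80557e-07 m/s = 280.5574 nm/s

280.5574


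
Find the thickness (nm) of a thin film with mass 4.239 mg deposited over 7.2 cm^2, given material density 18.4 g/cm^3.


Convert: m = 4.239 mg = 4.2390e-06 kg, A = 7.2 cm^2 = 7.2000e-04 m^2, rho = 18.4 g/cm^3 = 18400 kg/m^3
t = m / (A * rho)
t = 4.2390e-06 / (7.2000e-04 * 18400)
t = 3.1997e-07 m = 320.0 nm

320.0


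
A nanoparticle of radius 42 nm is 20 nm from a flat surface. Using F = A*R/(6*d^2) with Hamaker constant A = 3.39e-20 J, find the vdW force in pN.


Convert to SI: R = 42 nm = 4.2e-08 m, d = 20 nm = 2e-08 m
F = A * R / (6 * d^2)
F = 3.39e-20 * 4.2e-08 / (6 * (2e-08)^2)
F = 5.9325e-13 N = 0.593 pN

0.593


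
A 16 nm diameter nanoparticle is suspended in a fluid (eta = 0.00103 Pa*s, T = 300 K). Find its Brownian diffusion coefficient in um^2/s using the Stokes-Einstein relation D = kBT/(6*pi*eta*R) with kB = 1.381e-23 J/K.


Radius R = 16/2 = 8 nm = 8e-09 m
D = kB*T / (6*pi*eta*R)
D = 1.381e-23 * 300 / (6 * pi * 0.00103 * 8e-09)
D = 2.66739e-11 m^2/s = 26.674 um^2/s

26.674


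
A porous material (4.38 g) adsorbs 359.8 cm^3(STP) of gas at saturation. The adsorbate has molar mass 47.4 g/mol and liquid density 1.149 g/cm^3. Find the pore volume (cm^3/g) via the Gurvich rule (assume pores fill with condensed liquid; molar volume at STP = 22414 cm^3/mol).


Moles adsorbed n = V_ads / 22414 = 359.8 / 22414 = 1.605247e-02 mol
Liquid volume V_liq = n * M / rho_liq = 1.605247e-02 * 47.4 / 1.149 = 0.66222 cm^3
Specific pore volume V_pore = V_liq / m_sample = 0.66222 / 4.38
V_pore = 0.1512 cm^3/g

0.1512


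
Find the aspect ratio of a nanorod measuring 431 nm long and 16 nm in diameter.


Aspect ratio AR = length / diameter
AR = 431 / 16
AR = 26.94

26.94


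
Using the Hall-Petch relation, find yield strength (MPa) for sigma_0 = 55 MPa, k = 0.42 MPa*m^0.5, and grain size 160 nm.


d = 160 nm = 1.6e-07 m
sqrt(d) = 0.0004
Hall-Petch contribution = k / sqrt(d) = 0.42 / 0.0004 = 1050.0 MPa
sigma = sigma_0 + k/sqrt(d) = 55 + 1050.0 = 1105.0 MPa

1105.0


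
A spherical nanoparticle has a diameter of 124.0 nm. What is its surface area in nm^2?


Radius r = 124.0/2 = 62 nm
Surface area SA = 4 * pi * r^2
SA = 4 * pi * (62)^2
SA = 48305.13 nm^2

48305.13


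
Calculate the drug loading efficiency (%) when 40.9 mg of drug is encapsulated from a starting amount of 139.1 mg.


Drug loading efficiency = (drug loaded / drug initial) * 100
DLE = 40.9 / 139.1 * 100
DLE = 0.294 * 100
DLE = 29.4%

29.4


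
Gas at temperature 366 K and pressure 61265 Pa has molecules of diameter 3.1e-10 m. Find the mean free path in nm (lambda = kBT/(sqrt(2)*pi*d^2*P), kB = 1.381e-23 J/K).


Mean free path: lambda = kB*T / (sqrt(2) * pi * d^2 * P)
lambda = 1.381e-23 * 366 / (sqrt(2) * pi * (3.1e-10)^2 * 61265)
lambda = 1.9323e-07 m
lambda = 193.23 nm

193.23


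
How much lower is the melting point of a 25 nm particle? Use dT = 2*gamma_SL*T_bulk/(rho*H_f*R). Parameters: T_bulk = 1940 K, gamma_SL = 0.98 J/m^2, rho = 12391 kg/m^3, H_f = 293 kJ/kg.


Radius R = 25/2 = 12.5 nm = 1.25e-08 m
Convert H_f = 293 kJ/kg = 293000 J/kg
dT = 2 * gamma_SL * T_bulk / (rho * H_f * R)
dT = 2 * 0.98 * 1940 / (12391 * 293000 * 1.25e-08)
dT = 83.8 K

83.8


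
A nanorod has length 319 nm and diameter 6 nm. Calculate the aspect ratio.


Aspect ratio AR = length / diameter
AR = 319 / 6
AR = 53.17

53.17


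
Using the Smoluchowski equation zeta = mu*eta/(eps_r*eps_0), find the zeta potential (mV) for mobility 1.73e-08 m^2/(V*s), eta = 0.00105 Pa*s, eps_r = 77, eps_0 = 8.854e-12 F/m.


Smoluchowski equation: zeta = mu * eta / (eps_r * eps_0)
zeta = 1.73e-08 * 0.00105 / (77 * 8.854e-12)
zeta = 0.026644 V = 26.64 mV

26.64


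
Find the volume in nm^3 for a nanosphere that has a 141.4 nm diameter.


Radius r = 141.4/2 = 70.7 nm
Volume V = (4/3) * pi * r^3
V = (4/3) * pi * (70.7)^3
V = 1480290.15 nm^3

1480290.15


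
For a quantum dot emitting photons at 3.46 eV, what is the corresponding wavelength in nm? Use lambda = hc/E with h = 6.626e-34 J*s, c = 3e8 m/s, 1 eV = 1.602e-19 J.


Convert energy: E = 3.46 eV = 3.46 * 1.602e-19 = 5.54292e-19 J
lambda = h*c / E = 6.626e-34 * 3e8 / 5.54292e-19
lambda = 3.5862e-07 m = 358.6 nm

358.6


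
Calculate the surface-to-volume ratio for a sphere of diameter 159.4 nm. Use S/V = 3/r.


Radius r = 159.4/2 = 79.7 nm
S/V = 3 / r = 3 / 79.7
S/V = 0.0376 nm^-1

0.0376


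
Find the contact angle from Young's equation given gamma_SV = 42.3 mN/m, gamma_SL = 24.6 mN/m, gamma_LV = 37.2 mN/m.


cos(theta) = (gamma_SV - gamma_SL) / gamma_LV
cos(theta) = (42.3 - 24.6) / 37.2
cos(theta) = 0.475806
theta = arccos(0.475806) = 61.59 degrees

61.59


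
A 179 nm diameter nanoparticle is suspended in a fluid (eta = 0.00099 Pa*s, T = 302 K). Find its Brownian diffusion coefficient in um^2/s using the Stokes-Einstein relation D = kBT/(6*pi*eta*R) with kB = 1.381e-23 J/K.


Radius R = 179/2 = 89.5 nm = 8.95e-08 m
D = kB*T / (6*pi*eta*R)
D = 1.381e-23 * 302 / (6 * pi * 0.00099 * 8.95e-08)
D = 2.49713e-12 m^2/s = 2.497 um^2/s

2.497


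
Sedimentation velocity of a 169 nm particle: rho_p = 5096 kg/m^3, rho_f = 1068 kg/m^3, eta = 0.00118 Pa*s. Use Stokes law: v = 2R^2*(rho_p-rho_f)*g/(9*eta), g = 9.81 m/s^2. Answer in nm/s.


Radius R = 169/2 nm = 8.45e-08 m
Density difference = 5096 - 1068 = 4028 kg/m^3
v = 2 * R^2 * (rho_p - rho_f) * g / (9 * eta)
v = 2 * (8.45e-08)^2 * 4028 * 9.81 / (9 * 0.00118)
v = 5.31346e-08 m/s = 53.1346 nm/s

53.1346


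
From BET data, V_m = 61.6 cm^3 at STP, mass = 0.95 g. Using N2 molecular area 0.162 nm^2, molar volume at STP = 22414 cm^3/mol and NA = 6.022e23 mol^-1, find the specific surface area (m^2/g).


Number of moles in monolayer = V_m / 22414 = 61.6 / 22414 = 0.00274828
Number of molecules = moles * NA = 0.00274828 * 6.022e23
SA = molecules * sigma / mass
SA = (61.6 / 22414) * 6.022e23 * 0.162e-18 / 0.95
SA = 282.2 m^2/g

282.2


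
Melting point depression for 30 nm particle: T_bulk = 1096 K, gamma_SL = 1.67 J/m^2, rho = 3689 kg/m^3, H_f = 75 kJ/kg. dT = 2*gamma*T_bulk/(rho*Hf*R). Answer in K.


Radius R = 30/2 = 15 nm = 1.5e-08 m
Convert H_f = 75 kJ/kg = 75000 J/kg
dT = 2 * gamma_SL * T_bulk / (rho * H_f * R)
dT = 2 * 1.67 * 1096 / (3689 * 75000 * 1.5e-08)
dT = 882.1 K

882.1


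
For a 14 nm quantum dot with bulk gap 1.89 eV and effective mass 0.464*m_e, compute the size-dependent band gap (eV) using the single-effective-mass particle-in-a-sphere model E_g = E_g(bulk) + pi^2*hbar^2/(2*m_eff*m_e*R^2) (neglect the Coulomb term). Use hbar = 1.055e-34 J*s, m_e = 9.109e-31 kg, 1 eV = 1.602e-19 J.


Radius R = 14/2 nm = 7e-09 m
Confinement energy dE = pi^2 * hbar^2 / (2 * m_eff * m_e * R^2)
dE = pi^2 * (1.055e-34)^2 / (2 * 0.464 * 9.109e-31 * (7e-09)^2) J, divided by 1.602e-19 J/eV
dE = 0.0166 eV
Total band gap = E_g(bulk) + dE = 1.89 + 0.0166 = 1.9066 eV

1.9066


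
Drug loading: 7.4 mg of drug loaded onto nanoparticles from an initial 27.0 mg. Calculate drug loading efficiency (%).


Drug loading efficiency = (drug loaded / drug initial) * 100
DLE = 7.4 / 27.0 * 100
DLE = 0.2741 * 100
DLE = 27.41%

27.41


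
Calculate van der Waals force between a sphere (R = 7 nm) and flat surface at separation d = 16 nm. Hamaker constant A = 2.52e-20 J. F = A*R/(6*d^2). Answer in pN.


Convert to SI: R = 7 nm = 7e-09 m, d = 16 nm = 1.6e-08 m
F = A * R / (6 * d^2)
F = 2.52e-20 * 7e-09 / (6 * (1.6e-08)^2)
F = 1.14844e-13 N = 0.115 pN

0.115


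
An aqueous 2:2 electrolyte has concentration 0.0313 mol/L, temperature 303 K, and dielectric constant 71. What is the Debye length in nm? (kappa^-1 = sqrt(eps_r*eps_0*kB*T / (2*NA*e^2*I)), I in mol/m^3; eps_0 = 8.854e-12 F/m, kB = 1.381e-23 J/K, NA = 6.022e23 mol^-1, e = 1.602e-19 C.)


Ionic strength I = 0.0313 * 2^2 * 1000 = 125.2 mol/m^3
kappa^-1 = sqrt(71 * 8.854e-12 * 1.381e-23 * 303 / (2 * 6.022e23 * (1.602e-19)^2 * 125.2))
kappa^-1 = 0.824 nm

0.824


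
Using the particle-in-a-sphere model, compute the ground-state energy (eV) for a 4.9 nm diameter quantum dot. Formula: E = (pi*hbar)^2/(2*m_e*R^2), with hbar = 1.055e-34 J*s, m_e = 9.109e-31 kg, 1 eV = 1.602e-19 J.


Radius R = 4.9/2 = 2.45 nm = 2.45e-09 m
E = (pi * 1.055e-34)^2 / (2 * 9.109e-31 * (2.45e-09)^2)
E(J) = 1.00455e-20
E = E(J) / 1.602e-19 = 0.0627 eV

0.0627


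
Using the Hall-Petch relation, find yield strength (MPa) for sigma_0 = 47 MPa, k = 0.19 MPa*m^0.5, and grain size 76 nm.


d = 76 nm = 7.6e-08 m
sqrt(d) = 0.000275681
Hall-Petch contribution = k / sqrt(d) = 0.19 / 0.000275681 = 689.2 MPa
sigma = sigma_0 + k/sqrt(d) = 47 + 689.2 = 736.2 MPa

736.2


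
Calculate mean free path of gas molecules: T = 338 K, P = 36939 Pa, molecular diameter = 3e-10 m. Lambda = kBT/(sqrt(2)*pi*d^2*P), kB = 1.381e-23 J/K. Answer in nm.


Mean free path: lambda = kB*T / (sqrt(2) * pi * d^2 * P)
lambda = 1.381e-23 * 338 / (sqrt(2) * pi * (3e-10)^2 * 36939)
lambda = 3.16022e-07 m
lambda = 316.02 nm

316.02


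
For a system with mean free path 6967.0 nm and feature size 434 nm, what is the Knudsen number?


Knudsen number Kn = lambda / L
Kn = 6967.0 / 434
Kn = 16.053

16.053


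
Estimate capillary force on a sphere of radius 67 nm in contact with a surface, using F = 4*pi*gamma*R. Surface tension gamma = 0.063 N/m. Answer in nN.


Convert radius: R = 67 nm = 6.7e-08 m
F = 4 * pi * gamma * R
F = 4 * pi * 0.063 * 6.7e-08
F = 5.30427e-08 N = 53.0427 nN

53.0427


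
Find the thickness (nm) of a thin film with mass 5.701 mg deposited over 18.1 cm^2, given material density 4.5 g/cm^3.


Convert: m = 5.701 mg = 5.7010e-06 kg, A = 18.1 cm^2 = 1.8100e-03 m^2, rho = 4.5 g/cm^3 = 4500 kg/m^3
t = m / (A * rho)
t = 5.7010e-06 / (1.8100e-03 * 4500)
t = 6.9994e-07 m = 699.9 nm

699.9


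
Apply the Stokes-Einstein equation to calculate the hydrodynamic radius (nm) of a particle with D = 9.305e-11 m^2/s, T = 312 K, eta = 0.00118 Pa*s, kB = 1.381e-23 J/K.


Stokes-Einstein: R = kB*T / (6*pi*eta*D)
R = 1.381e-23 * 312 / (6 * pi * 0.00118 * 9.305e-11)
R = 2.08185e-09 m = 2.08 nm

2.08


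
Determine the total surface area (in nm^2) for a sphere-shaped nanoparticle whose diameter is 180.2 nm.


Radius r = 180.2/2 = 90.1 nm
Surface area SA = 4 * pi * r^2
SA = 4 * pi * (90.1)^2
SA = 102013.92 nm^2

102013.92


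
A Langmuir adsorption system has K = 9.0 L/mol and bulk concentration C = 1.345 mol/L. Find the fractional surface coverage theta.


Langmuir isotherm: theta = K*C / (1 + K*C)
K*C = 9.0 * 1.345 = 12.105
theta = 12.105 / (1 + 12.105) = 12.105 / 13.105
theta = 0.9237

0.9237


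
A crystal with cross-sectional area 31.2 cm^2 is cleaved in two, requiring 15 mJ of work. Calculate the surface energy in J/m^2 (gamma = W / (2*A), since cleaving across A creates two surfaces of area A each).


Convert: A = 31.2 cm^2 = 0.00312 m^2, W = 15 mJ = 0.015 J
Cleaving exposes two faces of area A, so total new surface = 2*A and gamma = W / (2*A)
gamma = 0.015 / (2 * 0.00312)
gamma = 2.404 J/m^2

2.404


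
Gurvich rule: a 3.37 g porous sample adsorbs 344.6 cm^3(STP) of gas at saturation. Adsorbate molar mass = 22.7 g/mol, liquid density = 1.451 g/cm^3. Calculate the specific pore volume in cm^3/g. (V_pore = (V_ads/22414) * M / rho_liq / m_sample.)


Moles adsorbed n = V_ads / 22414 = 344.6 / 22414 = 1.537432e-02 mol
Liquid volume V_liq = n * M / rho_liq = 1.537432e-02 * 22.7 / 1.451 = 0.24052 cm^3
Specific pore volume V_pore = V_liq / m_sample = 0.24052 / 3.37
V_pore = 0.0714 cm^3/g

0.0714


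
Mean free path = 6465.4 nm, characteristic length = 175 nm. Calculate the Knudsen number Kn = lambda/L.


Knudsen number Kn = lambda / L
Kn = 6465.4 / 175
Kn = 36.9451

36.9451


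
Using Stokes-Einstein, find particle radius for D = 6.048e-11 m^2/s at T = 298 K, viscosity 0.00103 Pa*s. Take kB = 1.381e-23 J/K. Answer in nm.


Stokes-Einstein: R = kB*T / (6*pi*eta*D)
R = 1.381e-23 * 298 / (6 * pi * 0.00103 * 6.048e-11)
R = 3.50477e-09 m = 3.5 nm

3.5


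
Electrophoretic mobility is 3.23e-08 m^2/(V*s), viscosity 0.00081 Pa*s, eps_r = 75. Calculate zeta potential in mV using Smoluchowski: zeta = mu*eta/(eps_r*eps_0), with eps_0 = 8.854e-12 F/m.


Smoluchowski equation: zeta = mu * eta / (eps_r * eps_0)
zeta = 3.23e-08 * 0.00081 / (75 * 8.854e-12)
zeta = 0.039399 V = 39.4 mV

39.4


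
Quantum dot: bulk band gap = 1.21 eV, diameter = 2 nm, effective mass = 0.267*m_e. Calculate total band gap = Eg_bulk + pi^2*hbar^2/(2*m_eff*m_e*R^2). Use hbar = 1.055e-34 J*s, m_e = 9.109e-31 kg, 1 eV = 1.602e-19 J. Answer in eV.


Radius R = 2/2 nm = 1e-09 m
Confinement energy dE = pi^2 * hbar^2 / (2 * m_eff * m_e * R^2)
dE = pi^2 * (1.055e-34)^2 / (2 * 0.267 * 9.109e-31 * (1e-09)^2) J, divided by 1.602e-19 J/eV
dE = 1.4097 eV
Total band gap = E_g(bulk) + dE = 1.21 + 1.4097 = 2.6197 eV

2.6197


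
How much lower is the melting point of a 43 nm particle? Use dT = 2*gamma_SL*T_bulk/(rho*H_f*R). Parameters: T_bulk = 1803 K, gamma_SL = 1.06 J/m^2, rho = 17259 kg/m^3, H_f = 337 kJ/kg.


Radius R = 43/2 = 21.5 nm = 2.15e-08 m
Convert H_f = 337 kJ/kg = 337000 J/kg
dT = 2 * gamma_SL * T_bulk / (rho * H_f * R)
dT = 2 * 1.06 * 1803 / (17259 * 337000 * 2.15e-08)
dT = 30.6 K

30.6


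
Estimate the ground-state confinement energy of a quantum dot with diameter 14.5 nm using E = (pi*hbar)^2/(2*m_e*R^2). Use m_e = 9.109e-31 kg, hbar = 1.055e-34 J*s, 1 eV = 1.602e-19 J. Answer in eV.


Radius R = 14.5/2 = 7.25 nm = 7.25e-09 m
E = (pi * 1.055e-34)^2 / (2 * 9.109e-31 * (7.25e-09)^2)
E(J) = 1.14717e-21
E = E(J) / 1.602e-19 = 0.0072 eV

0.0072


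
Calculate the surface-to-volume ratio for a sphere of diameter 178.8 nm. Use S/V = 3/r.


Radius r = 178.8/2 = 89.4 nm
S/V = 3 / r = 3 / 89.4
S/V = 0.0336 nm^-1

0.0336


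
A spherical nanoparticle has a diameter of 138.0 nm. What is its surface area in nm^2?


Radius r = 138.0/2 = 69 nm
Surface area SA = 4 * pi * r^2
SA = 4 * pi * (69)^2
SA = 59828.49 nm^2

59828.49


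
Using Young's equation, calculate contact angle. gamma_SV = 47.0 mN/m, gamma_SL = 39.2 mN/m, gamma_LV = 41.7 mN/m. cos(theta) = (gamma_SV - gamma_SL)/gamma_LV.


cos(theta) = (gamma_SV - gamma_SL) / gamma_LV
cos(theta) = (47.0 - 39.2) / 41.7
cos(theta) = 0.18705
theta = arccos(0.18705) = 79.22 degrees

79.22


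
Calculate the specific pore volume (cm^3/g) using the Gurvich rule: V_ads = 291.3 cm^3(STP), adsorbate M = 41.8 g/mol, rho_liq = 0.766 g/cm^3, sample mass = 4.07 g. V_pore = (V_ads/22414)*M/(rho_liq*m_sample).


Moles adsorbed n = V_ads / 22414 = 291.3 / 22414 = 1.299634e-02 mol
Liquid volume V_liq = n * M / rho_liq = 1.299634e-02 * 41.8 / 0.766 = 0.70920 cm^3
Specific pore volume V_pore = V_liq / m_sample = 0.70920 / 4.07
V_pore = 0.1743 cm^3/g

0.1743


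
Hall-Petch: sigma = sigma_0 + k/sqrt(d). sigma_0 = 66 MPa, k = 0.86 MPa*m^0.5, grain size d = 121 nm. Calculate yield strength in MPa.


d = 121 nm = 1.21e-07 m
sqrt(d) = 0.0003478505
Hall-Petch contribution = k / sqrt(d) = 0.86 / 0.0003478505 = 2472.3 MPa
sigma = sigma_0 + k/sqrt(d) = 66 + 2472.3 = 2538.3 MPa

2538.3


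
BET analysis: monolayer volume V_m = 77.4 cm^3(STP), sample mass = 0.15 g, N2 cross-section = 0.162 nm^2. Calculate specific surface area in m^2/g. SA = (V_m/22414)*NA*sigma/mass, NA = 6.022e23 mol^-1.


Number of moles in monolayer = V_m / 22414 = 77.4 / 22414 = 0.0034532
Number of molecules = moles * NA = 0.0034532 * 6.022e23
SA = molecules * sigma / mass
SA = (77.4 / 22414) * 6.022e23 * 0.162e-18 / 0.15
SA = 2245.9 m^2/g

2245.9


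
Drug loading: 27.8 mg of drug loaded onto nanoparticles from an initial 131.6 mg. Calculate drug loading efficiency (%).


Drug loading efficiency = (drug loaded / drug initial) * 100
DLE = 27.8 / 131.6 * 100
DLE = 0.2112 * 100
DLE = 21.12%

21.12


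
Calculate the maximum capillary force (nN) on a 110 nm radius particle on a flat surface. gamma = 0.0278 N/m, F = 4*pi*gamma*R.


Convert radius: R = 110 nm = 1.1e-07 m
F = 4 * pi * gamma * R
F = 4 * pi * 0.0278 * 1.1e-07
F = 3.8428e-08 N = 38.428 nN

38.428


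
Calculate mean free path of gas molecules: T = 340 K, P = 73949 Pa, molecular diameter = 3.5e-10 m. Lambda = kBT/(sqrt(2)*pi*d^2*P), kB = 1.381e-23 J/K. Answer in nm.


Mean free path: lambda = kB*T / (sqrt(2) * pi * d^2 * P)
lambda = 1.381e-23 * 340 / (sqrt(2) * pi * (3.5e-10)^2 * 73949)
lambda = 1.16665e-07 m
lambda = 116.66 nm

116.66


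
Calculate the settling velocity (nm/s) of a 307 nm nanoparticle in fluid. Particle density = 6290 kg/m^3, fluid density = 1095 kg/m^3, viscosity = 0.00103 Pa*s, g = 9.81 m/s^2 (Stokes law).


Radius R = 307/2 nm = 1.535e-07 m
Density difference = 6290 - 1095 = 5195 kg/m^3
v = 2 * R^2 * (rho_p - rho_f) * g / (9 * eta)
v = 2 * (1.535e-07)^2 * 5195 * 9.81 / (9 * 0.00103)
v = 2.59073e-07 m/s = 259.0727 nm/s

259.0727


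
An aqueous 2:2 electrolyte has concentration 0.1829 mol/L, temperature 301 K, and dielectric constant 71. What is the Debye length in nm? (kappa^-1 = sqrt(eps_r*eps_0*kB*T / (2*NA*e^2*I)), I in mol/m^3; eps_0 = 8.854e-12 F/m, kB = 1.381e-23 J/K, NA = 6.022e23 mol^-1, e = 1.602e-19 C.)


Ionic strength I = 0.1829 * 2^2 * 1000 = 731.6 mol/m^3
kappa^-1 = sqrt(71 * 8.854e-12 * 1.381e-23 * 301 / (2 * 6.022e23 * (1.602e-19)^2 * 731.6))
kappa^-1 = 0.34 nm

0.34


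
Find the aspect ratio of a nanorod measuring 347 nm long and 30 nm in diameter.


Aspect ratio AR = length / diameter
AR = 347 / 30
AR = 11.57

11.57


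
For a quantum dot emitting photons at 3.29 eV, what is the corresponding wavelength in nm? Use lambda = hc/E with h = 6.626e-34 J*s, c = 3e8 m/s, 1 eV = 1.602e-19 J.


Convert energy: E = 3.29 eV = 3.29 * 1.602e-19 = 5.27058e-19 J
lambda = h*c / E = 6.626e-34 * 3e8 / 5.27058e-19
lambda = 3.7715e-07 m = 377.2 nm

377.2


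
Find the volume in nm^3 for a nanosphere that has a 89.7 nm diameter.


Radius r = 89.7/2 = 44.85 nm
Volume V = (4/3) * pi * r^3
V = (4/3) * pi * (44.85)^3
V = 377899.18 nm^3

377899.18


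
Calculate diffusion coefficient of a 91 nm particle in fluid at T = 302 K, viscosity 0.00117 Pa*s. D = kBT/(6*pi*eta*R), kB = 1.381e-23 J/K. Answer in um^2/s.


Radius R = 91/2 = 45.5 nm = 4.55e-08 m
D = kB*T / (6*pi*eta*R)
D = 1.381e-23 * 302 / (6 * pi * 0.00117 * 4.55e-08)
D = 4.15626e-12 m^2/s = 4.156 um^2/s

4.156
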